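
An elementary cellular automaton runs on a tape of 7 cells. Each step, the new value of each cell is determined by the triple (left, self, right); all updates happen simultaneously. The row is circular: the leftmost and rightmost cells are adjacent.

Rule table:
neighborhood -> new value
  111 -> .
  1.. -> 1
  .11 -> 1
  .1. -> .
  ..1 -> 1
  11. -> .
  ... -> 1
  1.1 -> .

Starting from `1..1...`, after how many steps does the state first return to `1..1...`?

.11.111
.1..1..
1.11.11
..1..1.
11.11.1
...1..1
111.11.
1...1..
.111.11
.1...1.
1.111.1
..1...1
11.111.
1..1...

14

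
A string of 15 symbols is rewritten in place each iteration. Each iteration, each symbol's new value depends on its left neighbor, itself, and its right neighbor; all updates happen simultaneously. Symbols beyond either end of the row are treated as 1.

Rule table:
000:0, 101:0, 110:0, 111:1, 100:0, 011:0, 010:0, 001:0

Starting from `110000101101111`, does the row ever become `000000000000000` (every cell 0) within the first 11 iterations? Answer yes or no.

yes

iteration 1: 100000000000111
iteration 2: 000000000000011
iteration 3: 000000000000001
iteration 4: 000000000000000
all cells are 0 at iteration 4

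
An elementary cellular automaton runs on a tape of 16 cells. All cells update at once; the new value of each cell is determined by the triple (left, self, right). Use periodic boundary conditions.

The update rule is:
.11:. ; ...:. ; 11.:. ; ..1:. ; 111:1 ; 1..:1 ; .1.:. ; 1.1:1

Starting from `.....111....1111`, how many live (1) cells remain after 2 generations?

4

generation 1: 1.....1.1....11.
generation 2: .1.....1.1.....1
count of 1: 4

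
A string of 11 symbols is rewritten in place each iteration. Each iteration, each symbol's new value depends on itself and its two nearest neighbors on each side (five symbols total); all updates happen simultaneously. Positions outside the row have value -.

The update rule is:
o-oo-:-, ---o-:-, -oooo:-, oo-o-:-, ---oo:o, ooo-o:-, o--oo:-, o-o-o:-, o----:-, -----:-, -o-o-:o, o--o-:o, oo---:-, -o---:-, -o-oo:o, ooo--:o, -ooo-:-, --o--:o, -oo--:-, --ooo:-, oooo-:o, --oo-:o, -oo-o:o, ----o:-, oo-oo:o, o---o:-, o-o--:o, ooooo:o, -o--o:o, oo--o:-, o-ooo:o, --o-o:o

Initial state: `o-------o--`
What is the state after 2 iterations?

o-------o--

o-------o--  (fixed point — unchanged through iteration 2)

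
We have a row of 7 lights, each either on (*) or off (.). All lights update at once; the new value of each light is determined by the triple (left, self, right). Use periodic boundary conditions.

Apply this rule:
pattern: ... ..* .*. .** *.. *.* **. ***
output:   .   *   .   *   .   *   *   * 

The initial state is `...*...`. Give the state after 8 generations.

..*....
.*.....
*......
......*
.....*.
....*..
...*...  (repeats generation 0; period 7)
generation 8: ..*....

..*....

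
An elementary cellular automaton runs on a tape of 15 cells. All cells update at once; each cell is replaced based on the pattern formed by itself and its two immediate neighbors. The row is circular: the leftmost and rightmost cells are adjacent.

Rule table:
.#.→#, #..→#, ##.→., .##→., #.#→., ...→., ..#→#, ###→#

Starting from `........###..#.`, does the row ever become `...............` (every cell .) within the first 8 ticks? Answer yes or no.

no

.......#.#.####
#.....##.#..##.
##...#...###...
..#.###.#.#.#.#
###..#..#.#.#.#
##.######.#.#..
....####..#.###
#..#.##.###..#.
tick 8 is #..#.##.###..#., still not uniform .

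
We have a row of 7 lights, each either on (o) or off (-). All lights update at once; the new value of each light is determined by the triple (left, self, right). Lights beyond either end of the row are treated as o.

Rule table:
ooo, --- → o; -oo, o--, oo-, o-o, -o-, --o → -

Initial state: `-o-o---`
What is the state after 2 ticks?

-ooo---

tick 1: -----o-
tick 2: -ooo---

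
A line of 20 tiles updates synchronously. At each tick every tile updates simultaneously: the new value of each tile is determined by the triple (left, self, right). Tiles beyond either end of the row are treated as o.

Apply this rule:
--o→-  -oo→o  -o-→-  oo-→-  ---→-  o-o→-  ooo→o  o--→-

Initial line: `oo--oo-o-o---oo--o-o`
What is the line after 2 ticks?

o---o--------o-----o
-------------------o

-------------------o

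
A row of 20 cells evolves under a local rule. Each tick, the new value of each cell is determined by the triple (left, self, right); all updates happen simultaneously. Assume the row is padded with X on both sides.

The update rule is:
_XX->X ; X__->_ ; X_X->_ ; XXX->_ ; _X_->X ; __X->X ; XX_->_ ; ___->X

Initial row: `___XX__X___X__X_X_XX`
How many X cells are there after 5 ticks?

12

_XXX__XX_XXX_XX_X_X_
_X___XX__X___X__X_X_
_X_XXX__XX_XXX_XX_X_
_X_X___XX__X___X__X_
_X_X_XXX__XX_XXX_XX_
count of X: 12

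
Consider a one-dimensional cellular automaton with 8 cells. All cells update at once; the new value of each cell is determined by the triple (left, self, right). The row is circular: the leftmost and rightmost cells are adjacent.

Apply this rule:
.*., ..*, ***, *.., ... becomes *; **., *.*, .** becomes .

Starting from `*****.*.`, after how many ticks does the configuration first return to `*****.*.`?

4

.***..*.
*.*.****
..*..***
*****.*.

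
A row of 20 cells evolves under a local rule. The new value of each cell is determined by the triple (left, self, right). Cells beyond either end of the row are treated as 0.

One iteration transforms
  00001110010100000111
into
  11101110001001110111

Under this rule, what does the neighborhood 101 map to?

At position 10 the neighborhood is 101; the next row has 1 there.

1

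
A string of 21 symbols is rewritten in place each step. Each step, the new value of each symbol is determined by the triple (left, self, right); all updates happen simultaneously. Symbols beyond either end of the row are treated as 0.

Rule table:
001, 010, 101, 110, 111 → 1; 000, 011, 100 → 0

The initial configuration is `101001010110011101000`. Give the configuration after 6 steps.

111011111010101111000
011101111111110111000
101110111111111011000
110111011111111101000
011011101111111111000
101101110111111111000

101101110111111111000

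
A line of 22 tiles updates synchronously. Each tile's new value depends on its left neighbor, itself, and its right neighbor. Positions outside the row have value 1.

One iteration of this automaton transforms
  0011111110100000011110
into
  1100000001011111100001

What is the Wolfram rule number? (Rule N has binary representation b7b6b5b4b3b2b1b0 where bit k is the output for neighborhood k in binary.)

51

position 3: 111 → 0  (bit 7 = 0)
position 8: 110 → 0  (bit 6 = 0)
position 9: 101 → 1  (bit 5 = 1)
position 0: 100 → 1  (bit 4 = 1)
position 2: 011 → 0  (bit 3 = 0)
position 10: 010 → 0  (bit 2 = 0)
position 1: 001 → 1  (bit 1 = 1)
position 12: 000 → 1  (bit 0 = 1)
bits b7..b0 = 00110011 = 51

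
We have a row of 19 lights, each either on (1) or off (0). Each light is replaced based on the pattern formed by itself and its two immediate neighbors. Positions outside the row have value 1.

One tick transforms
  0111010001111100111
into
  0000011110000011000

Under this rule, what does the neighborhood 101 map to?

0

At position 0 the neighborhood is 101; the next row has 0 there.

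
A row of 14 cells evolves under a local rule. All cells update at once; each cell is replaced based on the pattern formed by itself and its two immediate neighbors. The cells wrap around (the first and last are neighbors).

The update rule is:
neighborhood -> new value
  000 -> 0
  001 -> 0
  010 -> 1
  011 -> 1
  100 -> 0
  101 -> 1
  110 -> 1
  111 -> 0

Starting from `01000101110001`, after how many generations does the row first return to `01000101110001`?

11000111010001
01000101110001

2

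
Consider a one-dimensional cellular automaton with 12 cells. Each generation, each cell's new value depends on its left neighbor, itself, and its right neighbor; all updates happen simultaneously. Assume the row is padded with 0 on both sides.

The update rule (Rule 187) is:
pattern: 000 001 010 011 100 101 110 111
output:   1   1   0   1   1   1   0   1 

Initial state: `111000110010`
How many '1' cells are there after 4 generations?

110111101101
101111011010
011110110101
111101101010
count of 1: 8

8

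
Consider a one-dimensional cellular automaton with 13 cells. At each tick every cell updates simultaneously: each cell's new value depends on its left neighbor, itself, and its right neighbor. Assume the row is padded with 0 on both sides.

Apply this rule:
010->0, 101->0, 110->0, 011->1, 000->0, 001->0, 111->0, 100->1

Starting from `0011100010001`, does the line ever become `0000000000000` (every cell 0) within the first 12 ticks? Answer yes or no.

0010010001000
0001001000100
0000100100010
0000010010001
0000001001000
0000000100100
0000000010010
0000000001001
0000000000100
0000000000010
0000000000001
0000000000000
all cells are 0 at tick 12

yes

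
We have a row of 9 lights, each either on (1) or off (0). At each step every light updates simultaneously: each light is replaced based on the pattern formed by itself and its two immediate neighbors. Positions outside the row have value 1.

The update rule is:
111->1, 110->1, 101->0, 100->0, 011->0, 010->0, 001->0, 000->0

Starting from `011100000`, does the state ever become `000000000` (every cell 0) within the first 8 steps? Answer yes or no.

yes

001100000
000100000
000000000
all cells are 0 at step 3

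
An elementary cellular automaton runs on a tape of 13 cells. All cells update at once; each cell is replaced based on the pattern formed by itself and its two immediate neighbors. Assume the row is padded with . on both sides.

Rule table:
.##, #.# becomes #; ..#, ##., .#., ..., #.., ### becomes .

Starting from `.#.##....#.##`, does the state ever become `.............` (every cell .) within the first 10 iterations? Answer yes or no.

yes

iteration 1: ..##......##.
iteration 2: ..#.......#..
iteration 3: .............
all cells are . at iteration 3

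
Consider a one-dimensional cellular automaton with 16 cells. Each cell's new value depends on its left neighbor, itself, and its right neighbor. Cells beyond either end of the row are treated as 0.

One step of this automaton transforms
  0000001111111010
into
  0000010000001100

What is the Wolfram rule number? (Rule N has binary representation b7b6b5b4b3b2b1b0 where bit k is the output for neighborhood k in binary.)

position 7: 111 → 0  (bit 7 = 0)
position 12: 110 → 1  (bit 6 = 1)
position 13: 101 → 1  (bit 5 = 1)
position 15: 100 → 0  (bit 4 = 0)
position 6: 011 → 0  (bit 3 = 0)
position 14: 010 → 0  (bit 2 = 0)
position 5: 001 → 1  (bit 1 = 1)
position 0: 000 → 0  (bit 0 = 0)
bits b7..b0 = 01100010 = 98

98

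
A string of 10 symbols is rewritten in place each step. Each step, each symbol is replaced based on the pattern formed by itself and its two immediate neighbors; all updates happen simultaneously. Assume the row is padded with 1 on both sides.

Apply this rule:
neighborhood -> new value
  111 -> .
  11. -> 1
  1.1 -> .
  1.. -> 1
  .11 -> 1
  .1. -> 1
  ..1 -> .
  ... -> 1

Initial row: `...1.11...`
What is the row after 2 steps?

step 1: 11.1.1111.
step 2: .1.1.1..1.

.1.1.1..1.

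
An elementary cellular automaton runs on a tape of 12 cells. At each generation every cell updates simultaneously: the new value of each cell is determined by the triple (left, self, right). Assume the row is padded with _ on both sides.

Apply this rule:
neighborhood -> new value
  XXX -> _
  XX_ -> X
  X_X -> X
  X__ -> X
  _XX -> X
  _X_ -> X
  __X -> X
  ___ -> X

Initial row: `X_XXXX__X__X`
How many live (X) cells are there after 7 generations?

generation 1: XXX__XXXXXXX
generation 2: X_XXXX_____X
generation 3: XXX__XXXXXXX  (repeats generation 1; period 2)
generation 7: XXX__XXXXXXX
count of X: 10

10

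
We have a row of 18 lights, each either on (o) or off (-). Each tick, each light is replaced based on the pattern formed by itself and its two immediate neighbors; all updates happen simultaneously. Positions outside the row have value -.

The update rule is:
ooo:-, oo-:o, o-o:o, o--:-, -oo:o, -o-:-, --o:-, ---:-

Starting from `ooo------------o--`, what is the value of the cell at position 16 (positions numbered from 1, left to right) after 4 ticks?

-

o-o---------------
-o----------------
------------------
------------------
position 16 holds -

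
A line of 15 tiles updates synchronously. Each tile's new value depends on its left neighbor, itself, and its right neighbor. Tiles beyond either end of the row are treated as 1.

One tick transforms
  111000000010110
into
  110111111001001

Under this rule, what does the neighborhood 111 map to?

1

At position 0 the neighborhood is 111; the next row has 1 there.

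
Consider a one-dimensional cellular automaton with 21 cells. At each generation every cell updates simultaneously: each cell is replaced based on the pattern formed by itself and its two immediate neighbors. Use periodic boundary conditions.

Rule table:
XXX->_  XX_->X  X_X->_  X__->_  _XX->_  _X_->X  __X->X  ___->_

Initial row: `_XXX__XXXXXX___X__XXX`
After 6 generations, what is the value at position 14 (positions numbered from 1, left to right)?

___X_X_____X__XX_X__X
__XX_X____XX_X_X_X_XX
_X_X_X___X_X_X_X_X__X
_X_X_X__XX_X_X_X_X_XX
_X_X_X_X_X_X_X_X_X__X
_X_X_X_X_X_X_X_X_X_XX
position 14 holds X

X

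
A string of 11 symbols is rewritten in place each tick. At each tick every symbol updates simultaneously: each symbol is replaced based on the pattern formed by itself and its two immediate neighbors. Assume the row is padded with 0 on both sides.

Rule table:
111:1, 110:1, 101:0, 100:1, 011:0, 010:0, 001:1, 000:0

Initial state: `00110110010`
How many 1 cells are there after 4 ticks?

5

01010011101
10001101100
01010100110
10000011011
count of 1: 5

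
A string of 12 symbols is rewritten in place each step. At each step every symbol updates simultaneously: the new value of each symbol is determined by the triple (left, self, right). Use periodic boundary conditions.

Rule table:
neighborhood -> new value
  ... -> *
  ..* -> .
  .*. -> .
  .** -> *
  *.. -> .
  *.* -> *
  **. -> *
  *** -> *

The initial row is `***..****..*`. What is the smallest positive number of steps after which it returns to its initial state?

step 1: ***..****..*

1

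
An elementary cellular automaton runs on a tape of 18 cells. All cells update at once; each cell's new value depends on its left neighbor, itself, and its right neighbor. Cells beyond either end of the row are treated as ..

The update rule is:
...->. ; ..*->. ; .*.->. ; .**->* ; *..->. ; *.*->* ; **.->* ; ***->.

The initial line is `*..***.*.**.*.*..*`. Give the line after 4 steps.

...........**.....

...*.**.****.*....
....*****..**.....
....*...*..**.....
...........**.....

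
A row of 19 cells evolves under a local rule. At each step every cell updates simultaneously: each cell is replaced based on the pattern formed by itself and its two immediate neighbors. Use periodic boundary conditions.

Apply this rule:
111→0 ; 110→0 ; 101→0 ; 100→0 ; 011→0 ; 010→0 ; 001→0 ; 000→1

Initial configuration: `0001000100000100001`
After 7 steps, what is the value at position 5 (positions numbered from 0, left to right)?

1

step 1: 0100010001110001100
step 2: 0001000100000100001  (repeats step 0; period 2)
step 7: 0100010001110001100
position 5 holds 1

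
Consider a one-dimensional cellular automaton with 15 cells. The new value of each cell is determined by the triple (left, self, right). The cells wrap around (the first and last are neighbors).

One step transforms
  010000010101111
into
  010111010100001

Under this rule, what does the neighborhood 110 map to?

At position 14 the neighborhood is 110; the next row has 1 there.

1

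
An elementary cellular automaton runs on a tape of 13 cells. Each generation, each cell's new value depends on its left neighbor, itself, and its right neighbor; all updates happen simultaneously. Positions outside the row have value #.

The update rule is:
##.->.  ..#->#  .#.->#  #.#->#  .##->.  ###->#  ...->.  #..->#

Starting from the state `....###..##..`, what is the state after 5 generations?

###..####.###

generation 1: #..#.#.##..##
generation 2: .######..##.#
generation 3: #.####.##..#.
generation 4: .#.##.#..####
generation 5: ###..####.###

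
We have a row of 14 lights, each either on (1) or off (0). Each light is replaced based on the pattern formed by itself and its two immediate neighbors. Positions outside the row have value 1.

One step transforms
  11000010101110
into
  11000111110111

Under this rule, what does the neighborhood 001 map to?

1

At position 5 the neighborhood is 001; the next row has 1 there.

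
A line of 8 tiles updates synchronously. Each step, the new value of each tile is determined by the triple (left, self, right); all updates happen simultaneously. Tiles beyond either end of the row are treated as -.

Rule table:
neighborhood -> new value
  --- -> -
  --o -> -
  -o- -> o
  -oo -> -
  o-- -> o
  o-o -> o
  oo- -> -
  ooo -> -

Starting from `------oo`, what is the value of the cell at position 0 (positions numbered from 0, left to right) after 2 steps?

--------
--------
position 0 holds -

-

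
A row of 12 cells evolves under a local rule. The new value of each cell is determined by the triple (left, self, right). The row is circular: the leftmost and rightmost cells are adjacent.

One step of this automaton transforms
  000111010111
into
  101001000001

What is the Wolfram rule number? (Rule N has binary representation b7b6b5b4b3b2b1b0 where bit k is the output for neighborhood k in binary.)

82

position 4: 111 → 0  (bit 7 = 0)
position 5: 110 → 1  (bit 6 = 1)
position 6: 101 → 0  (bit 5 = 0)
position 0: 100 → 1  (bit 4 = 1)
position 3: 011 → 0  (bit 3 = 0)
position 7: 010 → 0  (bit 2 = 0)
position 2: 001 → 1  (bit 1 = 1)
position 1: 000 → 0  (bit 0 = 0)
bits b7..b0 = 01010010 = 82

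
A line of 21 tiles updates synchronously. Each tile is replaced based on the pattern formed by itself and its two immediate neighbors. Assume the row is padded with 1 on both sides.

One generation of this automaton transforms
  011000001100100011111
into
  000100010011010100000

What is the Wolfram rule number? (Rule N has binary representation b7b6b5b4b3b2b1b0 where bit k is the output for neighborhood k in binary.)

18

position 17: 111 → 0  (bit 7 = 0)
position 2: 110 → 0  (bit 6 = 0)
position 0: 101 → 0  (bit 5 = 0)
position 3: 100 → 1  (bit 4 = 1)
position 1: 011 → 0  (bit 3 = 0)
position 12: 010 → 0  (bit 2 = 0)
position 7: 001 → 1  (bit 1 = 1)
position 4: 000 → 0  (bit 0 = 0)
bits b7..b0 = 00010010 = 18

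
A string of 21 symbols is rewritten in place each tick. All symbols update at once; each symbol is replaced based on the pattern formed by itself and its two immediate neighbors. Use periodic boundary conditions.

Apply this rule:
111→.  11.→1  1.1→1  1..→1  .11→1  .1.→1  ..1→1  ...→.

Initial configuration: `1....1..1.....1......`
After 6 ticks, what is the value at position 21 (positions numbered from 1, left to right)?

1

11..111111...111....1
.1111....11.11.11..11
11..11..1111111111111
.11111111............
11......11...........
111....1111.........1
position 21 holds 1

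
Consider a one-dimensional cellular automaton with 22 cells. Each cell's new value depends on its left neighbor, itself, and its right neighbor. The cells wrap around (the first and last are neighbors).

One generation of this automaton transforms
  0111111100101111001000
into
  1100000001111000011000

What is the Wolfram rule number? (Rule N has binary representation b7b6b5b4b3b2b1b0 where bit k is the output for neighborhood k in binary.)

46

position 2: 111 → 0  (bit 7 = 0)
position 7: 110 → 0  (bit 6 = 0)
position 11: 101 → 1  (bit 5 = 1)
position 8: 100 → 0  (bit 4 = 0)
position 1: 011 → 1  (bit 3 = 1)
position 10: 010 → 1  (bit 2 = 1)
position 0: 001 → 1  (bit 1 = 1)
position 20: 000 → 0  (bit 0 = 0)
bits b7..b0 = 00101110 = 46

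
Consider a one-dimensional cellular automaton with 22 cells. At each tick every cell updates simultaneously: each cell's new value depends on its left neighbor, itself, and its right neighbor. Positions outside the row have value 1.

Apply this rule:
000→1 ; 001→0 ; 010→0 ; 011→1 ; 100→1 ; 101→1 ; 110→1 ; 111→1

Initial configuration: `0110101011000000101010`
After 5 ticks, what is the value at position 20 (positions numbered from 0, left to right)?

1

1111010111111110010101
1111101111111111001011
1111111111111111100111
1111111111111111110111
1111111111111111111111
position 20 holds 1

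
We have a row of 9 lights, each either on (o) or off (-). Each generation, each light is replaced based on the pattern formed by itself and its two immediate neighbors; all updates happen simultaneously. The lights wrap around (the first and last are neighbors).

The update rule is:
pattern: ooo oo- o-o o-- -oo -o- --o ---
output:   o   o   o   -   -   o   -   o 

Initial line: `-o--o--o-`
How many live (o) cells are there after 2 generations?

-o--o--o-  (fixed point — unchanged through generation 2)
count of o: 3

3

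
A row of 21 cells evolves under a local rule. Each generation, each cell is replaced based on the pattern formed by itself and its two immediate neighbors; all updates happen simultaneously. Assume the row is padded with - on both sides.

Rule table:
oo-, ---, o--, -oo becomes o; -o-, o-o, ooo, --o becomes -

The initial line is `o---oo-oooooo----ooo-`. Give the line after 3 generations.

-oo-ooo-o-o--o--oo-oo

-oo-oo-o----oooo-o-oo
-oo-oo--ooo-o--o---oo
-oo-ooo-o-o--o--oo-oo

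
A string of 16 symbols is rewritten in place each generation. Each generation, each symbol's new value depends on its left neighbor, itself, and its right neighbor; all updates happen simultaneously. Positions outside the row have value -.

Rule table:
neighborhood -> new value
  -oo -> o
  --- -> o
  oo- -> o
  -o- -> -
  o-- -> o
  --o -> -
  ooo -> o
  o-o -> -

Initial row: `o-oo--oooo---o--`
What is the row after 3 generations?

--ooo-oooooo--oo
o-ooo-ooooooo-oo
--ooo-ooooooo-oo

--ooo-ooooooo-oo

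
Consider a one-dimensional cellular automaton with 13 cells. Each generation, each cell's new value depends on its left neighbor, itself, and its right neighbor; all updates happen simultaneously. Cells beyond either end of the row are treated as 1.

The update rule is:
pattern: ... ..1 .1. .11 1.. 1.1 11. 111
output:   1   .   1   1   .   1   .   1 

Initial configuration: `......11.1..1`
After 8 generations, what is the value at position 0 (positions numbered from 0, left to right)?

.1111.1.11..1
1111.1111...1
111.1111..1.1
11.1111...111
1.1111..1.111
.1111...11111
1111..1.11111
111...1111111
position 0 holds 1

1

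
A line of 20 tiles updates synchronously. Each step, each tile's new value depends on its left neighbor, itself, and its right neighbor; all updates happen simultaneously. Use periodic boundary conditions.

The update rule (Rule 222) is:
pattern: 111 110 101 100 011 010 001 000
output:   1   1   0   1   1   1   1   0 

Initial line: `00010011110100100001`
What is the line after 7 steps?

step 1: 10111111110111110011
step 2: 10111111110111111111
step 3: 10111111110111111111  (fixed point — unchanged through step 7)

10111111110111111111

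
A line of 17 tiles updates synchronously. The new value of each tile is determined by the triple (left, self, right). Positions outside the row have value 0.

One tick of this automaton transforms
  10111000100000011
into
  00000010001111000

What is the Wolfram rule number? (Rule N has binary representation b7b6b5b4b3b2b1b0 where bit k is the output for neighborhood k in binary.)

position 3: 111 → 0  (bit 7 = 0)
position 4: 110 → 0  (bit 6 = 0)
position 1: 101 → 0  (bit 5 = 0)
position 5: 100 → 0  (bit 4 = 0)
position 2: 011 → 0  (bit 3 = 0)
position 0: 010 → 0  (bit 2 = 0)
position 7: 001 → 0  (bit 1 = 0)
position 6: 000 → 1  (bit 0 = 1)
bits b7..b0 = 00000001 = 1

1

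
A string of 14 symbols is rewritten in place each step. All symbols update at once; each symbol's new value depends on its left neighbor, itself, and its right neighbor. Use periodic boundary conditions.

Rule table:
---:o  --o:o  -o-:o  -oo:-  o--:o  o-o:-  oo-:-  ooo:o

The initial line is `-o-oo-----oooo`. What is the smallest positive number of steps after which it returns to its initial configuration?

-o---ooooo-oo-
ooooo-ooo----o
oooo---o-oooo-
-oo-oooo--oo--
o----oo-oo--oo
-oooo-----oo-o
--oo-ooooo---o
oo----ooo-oooo
o-oooo-o---ooo
---oo--oooo-oo
ooo--oo-oo----
-o-oo-----oooo

12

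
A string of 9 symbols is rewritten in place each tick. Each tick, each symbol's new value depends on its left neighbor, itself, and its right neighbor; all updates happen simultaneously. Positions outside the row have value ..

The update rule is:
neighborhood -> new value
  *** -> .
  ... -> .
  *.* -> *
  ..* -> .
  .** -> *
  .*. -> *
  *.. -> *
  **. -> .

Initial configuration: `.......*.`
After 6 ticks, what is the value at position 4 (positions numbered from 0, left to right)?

.......**
.......*.  (repeats tick 0; period 2)
tick 6: .......*.
position 4 holds .

.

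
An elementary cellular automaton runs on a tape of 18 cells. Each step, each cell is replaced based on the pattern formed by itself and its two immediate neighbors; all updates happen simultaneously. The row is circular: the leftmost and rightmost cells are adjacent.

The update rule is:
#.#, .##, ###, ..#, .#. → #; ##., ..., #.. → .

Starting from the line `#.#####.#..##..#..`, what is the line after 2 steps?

#####.##.##..##.##

step 1: ######.##.##..##.#
step 2: #####.##.##..##.##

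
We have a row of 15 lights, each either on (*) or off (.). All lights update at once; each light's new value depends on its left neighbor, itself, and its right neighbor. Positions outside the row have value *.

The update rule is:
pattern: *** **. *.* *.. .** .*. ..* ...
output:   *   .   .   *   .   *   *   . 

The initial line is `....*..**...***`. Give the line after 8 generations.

*..****..*.*.**
.**.**.***.*..*
........*..***.
*......****.*..
.*....*.**..***
.**..**...**.**
...**..*.*....*
*.*..***.**..*.

*.*..***.**..*.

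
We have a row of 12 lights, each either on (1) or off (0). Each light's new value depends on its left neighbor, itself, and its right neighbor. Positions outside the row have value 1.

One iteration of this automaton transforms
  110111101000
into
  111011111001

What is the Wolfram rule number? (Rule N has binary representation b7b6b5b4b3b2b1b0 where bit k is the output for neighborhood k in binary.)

230

position 0: 111 → 1  (bit 7 = 1)
position 1: 110 → 1  (bit 6 = 1)
position 2: 101 → 1  (bit 5 = 1)
position 9: 100 → 0  (bit 4 = 0)
position 3: 011 → 0  (bit 3 = 0)
position 8: 010 → 1  (bit 2 = 1)
position 11: 001 → 1  (bit 1 = 1)
position 10: 000 → 0  (bit 0 = 0)
bits b7..b0 = 11100110 = 230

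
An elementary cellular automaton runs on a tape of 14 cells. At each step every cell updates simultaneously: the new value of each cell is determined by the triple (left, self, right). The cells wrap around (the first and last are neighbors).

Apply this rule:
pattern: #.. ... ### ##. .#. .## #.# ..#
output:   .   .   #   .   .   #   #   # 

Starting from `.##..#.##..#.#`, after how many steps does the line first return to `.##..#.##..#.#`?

14

##..#.##..#.#.
#..#.##..#.#.#
..#.##..#.#.##
.#.##..#.#.##.
#.##..#.#.##..
.##..#.#.##..#
##..#.#.##..#.
#..#.#.##..#.#
..#.#.##..#.##
.#.#.##..#.##.
#.#.##..#.##..
.#.##..#.##..#
#.##..#.##..#.
.##..#.##..#.#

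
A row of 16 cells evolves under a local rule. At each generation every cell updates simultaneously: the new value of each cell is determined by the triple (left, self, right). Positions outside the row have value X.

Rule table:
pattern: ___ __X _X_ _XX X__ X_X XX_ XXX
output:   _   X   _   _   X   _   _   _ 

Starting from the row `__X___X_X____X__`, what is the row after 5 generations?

XX_X_X___X__X_XX
______X_X_XX____
X____X______X__X
_X__X_X____X_XX_
__XX___X__X_____

__XX___X__X_____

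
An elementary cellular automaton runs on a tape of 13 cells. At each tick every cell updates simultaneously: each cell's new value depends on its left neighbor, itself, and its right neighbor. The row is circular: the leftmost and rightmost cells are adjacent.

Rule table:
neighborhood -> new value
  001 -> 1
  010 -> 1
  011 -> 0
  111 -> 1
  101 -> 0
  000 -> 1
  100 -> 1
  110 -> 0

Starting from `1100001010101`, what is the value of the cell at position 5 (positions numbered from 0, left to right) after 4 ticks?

1011111010100
1001110010111
0110101110011
0000100101100
position 5 holds 0

0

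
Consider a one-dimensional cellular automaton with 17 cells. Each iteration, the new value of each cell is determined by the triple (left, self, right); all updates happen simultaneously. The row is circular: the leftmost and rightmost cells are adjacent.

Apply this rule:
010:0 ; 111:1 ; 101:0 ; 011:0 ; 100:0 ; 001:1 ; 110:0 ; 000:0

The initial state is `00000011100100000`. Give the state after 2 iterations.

00001000010000000

iteration 1: 00000101001000000
iteration 2: 00001000010000000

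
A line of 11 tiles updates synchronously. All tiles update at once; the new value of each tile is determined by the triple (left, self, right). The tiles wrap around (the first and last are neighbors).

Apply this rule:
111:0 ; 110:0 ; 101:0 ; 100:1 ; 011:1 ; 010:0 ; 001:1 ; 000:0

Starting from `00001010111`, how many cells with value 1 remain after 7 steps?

4

10010000100
01101001011
01000110010
10101101101
00001001001
10010110110
01100100100
count of 1: 4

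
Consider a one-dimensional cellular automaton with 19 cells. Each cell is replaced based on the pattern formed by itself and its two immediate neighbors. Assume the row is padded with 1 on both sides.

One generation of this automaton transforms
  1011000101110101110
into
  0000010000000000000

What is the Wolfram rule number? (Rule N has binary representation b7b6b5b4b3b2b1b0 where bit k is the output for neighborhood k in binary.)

position 10: 111 → 0  (bit 7 = 0)
position 0: 110 → 0  (bit 6 = 0)
position 1: 101 → 0  (bit 5 = 0)
position 4: 100 → 0  (bit 4 = 0)
position 2: 011 → 0  (bit 3 = 0)
position 7: 010 → 0  (bit 2 = 0)
position 6: 001 → 0  (bit 1 = 0)
position 5: 000 → 1  (bit 0 = 1)
bits b7..b0 = 00000001 = 1

1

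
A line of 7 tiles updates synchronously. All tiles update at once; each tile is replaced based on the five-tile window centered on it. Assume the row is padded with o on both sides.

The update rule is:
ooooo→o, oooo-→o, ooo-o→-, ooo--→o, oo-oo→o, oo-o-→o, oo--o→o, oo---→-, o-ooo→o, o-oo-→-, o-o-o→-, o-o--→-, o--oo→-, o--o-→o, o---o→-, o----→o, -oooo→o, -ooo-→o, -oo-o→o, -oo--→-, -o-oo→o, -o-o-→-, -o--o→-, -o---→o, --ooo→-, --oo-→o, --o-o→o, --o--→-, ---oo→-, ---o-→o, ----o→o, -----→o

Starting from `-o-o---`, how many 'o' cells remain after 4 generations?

3

o---o--
o--o---
ooo-o--
oo-o---
count of o: 3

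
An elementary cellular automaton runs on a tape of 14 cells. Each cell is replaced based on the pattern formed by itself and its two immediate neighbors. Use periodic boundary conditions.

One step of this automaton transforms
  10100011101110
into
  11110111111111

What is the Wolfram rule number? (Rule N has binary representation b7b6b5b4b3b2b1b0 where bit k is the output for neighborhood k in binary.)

position 7: 111 → 1  (bit 7 = 1)
position 8: 110 → 1  (bit 6 = 1)
position 1: 101 → 1  (bit 5 = 1)
position 3: 100 → 1  (bit 4 = 1)
position 6: 011 → 1  (bit 3 = 1)
position 0: 010 → 1  (bit 2 = 1)
position 5: 001 → 1  (bit 1 = 1)
position 4: 000 → 0  (bit 0 = 0)
bits b7..b0 = 11111110 = 254

254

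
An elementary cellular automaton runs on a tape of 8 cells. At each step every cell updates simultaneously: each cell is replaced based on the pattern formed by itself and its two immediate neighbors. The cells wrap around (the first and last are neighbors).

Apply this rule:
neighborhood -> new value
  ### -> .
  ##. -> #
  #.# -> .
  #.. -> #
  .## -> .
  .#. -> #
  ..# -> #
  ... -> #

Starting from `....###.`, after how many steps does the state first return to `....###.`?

16

step 1: ####..##
step 2: ...###..
step 3: ###..###
step 4: ..###...
step 5: ##..####
step 6: .###....
step 7: #..#####
step 8: ###.....
step 9: ..######
step 10: ##.....#
step 11: .######.
step 12: #.....##
step 13: ######..
step 14: .....###
step 15: #####..#
step 16: ....###.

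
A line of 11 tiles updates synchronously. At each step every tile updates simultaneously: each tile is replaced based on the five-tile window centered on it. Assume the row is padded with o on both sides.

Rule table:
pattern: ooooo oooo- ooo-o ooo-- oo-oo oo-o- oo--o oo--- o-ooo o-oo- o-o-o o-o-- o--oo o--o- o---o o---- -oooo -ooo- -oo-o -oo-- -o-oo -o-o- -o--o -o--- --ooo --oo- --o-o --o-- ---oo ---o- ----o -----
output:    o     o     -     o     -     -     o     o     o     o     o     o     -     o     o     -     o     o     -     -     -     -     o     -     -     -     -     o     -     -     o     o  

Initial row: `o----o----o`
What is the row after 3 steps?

step 1: oo-o-o--o--
step 2: o--o-ooooo-
step 3: ooo--oooo--

ooo--oooo--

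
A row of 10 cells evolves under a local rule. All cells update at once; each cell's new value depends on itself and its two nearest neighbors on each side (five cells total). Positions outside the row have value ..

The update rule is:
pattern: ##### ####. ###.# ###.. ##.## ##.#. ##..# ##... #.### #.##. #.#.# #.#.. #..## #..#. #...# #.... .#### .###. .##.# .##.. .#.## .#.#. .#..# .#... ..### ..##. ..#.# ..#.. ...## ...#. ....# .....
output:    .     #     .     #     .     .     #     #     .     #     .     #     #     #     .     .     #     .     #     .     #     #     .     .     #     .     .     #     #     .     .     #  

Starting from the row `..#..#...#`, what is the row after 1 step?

..#.##...#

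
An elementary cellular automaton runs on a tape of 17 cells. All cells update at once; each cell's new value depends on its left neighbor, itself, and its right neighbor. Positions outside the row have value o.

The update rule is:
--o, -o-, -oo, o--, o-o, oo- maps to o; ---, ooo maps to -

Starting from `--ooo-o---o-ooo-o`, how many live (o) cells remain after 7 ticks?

ooo-oooo-oooo-ooo
--ooo--ooo--ooo--
ooo-oooo-oooo-ooo  (repeats tick 1; period 2)
tick 7: ooo-oooo-oooo-ooo
count of o: 14

14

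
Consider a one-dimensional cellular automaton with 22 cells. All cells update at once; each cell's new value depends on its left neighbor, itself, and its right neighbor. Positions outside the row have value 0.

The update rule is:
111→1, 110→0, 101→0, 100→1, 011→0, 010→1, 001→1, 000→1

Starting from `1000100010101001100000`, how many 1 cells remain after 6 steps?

11

step 1: 1111111110101110011111
step 2: 0111111100100101101110
step 3: 1011111011111100000101
step 4: 1001110001111011111101
step 5: 1110101110110001111001
step 6: 0100100100001110110111
count of 1: 11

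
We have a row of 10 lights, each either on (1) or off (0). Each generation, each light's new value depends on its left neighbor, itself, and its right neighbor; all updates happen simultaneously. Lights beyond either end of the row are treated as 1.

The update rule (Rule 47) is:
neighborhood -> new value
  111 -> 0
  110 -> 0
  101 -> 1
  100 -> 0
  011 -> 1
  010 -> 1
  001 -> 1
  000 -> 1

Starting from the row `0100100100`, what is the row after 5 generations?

1101101101
0011011011
0110110110
1101101101  (repeats generation 1; period 3)
generation 5: 0011011011

0011011011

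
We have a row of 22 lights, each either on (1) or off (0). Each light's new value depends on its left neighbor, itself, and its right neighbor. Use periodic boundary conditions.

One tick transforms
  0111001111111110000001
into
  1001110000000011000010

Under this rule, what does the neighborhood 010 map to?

0

At position 21 the neighborhood is 010; the next row has 0 there.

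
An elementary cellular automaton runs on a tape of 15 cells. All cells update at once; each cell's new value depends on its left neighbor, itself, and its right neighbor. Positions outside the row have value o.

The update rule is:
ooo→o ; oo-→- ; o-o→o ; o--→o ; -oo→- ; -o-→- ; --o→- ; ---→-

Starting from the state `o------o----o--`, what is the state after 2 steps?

o-o------o----o

-o------o----o-
o-o------o----o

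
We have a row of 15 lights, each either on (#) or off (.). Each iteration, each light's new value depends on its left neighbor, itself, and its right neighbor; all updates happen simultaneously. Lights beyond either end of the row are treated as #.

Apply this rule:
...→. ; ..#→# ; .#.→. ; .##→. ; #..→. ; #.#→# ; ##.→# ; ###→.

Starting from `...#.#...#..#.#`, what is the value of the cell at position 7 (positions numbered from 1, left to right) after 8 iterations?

#

..#.#...#..#.#.
.#.#...#..#.#.#
#.#...#..#.#.#.
##...#..#.#.#.#
.#..#..#.#.#.#.
#..#..#.#.#.#.#
#.#..#.#.#.#.#.
##..#.#.#.#.#.#
position 7 holds #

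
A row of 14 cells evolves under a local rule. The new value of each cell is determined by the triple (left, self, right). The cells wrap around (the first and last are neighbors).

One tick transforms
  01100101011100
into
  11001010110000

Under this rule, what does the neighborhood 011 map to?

1

At position 1 the neighborhood is 011; the next row has 1 there.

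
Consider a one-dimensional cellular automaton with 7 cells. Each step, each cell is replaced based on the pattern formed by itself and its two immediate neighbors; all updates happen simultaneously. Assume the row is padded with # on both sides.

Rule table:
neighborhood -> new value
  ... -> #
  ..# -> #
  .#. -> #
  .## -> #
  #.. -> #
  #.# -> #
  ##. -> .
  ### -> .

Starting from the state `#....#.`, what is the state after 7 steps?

step 1: .######
step 2: ##.....
step 3: ..#####
step 4: ###....
step 5: ...####
step 6: ####...
step 7: ....###

....###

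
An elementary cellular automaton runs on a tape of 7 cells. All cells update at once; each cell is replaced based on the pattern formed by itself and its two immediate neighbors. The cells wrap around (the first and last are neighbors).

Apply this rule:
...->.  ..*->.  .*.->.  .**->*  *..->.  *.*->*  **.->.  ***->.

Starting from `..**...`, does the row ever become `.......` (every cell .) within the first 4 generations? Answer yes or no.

yes

generation 1: ..*....
generation 2: .......
all cells are . at generation 2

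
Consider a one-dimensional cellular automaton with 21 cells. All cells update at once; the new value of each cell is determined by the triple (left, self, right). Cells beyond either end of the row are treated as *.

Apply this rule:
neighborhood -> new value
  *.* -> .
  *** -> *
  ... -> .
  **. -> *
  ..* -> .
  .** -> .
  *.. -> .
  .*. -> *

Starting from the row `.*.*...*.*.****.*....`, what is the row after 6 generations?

.*.*...*.*....*.*....

generation 1: .*.*...*.*..***.*....
generation 2: .*.*...*.*...**.*....
generation 3: .*.*...*.*....*.*....
generation 4: .*.*...*.*....*.*....  (fixed point — unchanged through generation 6)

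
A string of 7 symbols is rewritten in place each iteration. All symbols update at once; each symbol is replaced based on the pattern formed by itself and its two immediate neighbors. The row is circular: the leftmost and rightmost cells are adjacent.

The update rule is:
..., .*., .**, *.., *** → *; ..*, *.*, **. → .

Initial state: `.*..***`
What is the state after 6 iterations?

.**.**.
.*..*.*
.**.*.*
.*..*.*  (repeats iteration 2; period 2)
iteration 6: .*..*.*

.*..*.*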